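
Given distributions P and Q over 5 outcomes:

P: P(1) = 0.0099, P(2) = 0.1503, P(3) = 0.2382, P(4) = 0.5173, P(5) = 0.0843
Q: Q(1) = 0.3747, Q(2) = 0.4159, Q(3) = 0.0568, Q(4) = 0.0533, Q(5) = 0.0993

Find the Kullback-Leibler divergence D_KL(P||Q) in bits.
1.8963 bits

D_KL(P||Q) = Σ P(x) log₂(P(x)/Q(x))

Computing term by term:
  P(1)·log₂(P(1)/Q(1)) = 0.0099·log₂(0.0099/0.3747) = -0.05190
  P(2)·log₂(P(2)/Q(2)) = 0.1503·log₂(0.1503/0.4159) = -0.22070
  P(3)·log₂(P(3)/Q(3)) = 0.2382·log₂(0.2382/0.0568) = 0.49265
  P(4)·log₂(P(4)/Q(4)) = 0.5173·log₂(0.5173/0.0533) = 1.69612
  P(5)·log₂(P(5)/Q(5)) = 0.0843·log₂(0.0843/0.0993) = -0.01992

D_KL(P||Q) = -0.05190 - 0.22070 + 0.49265 + 1.69612 - 0.01992 = 1.89625 ≈ 1.8963 bits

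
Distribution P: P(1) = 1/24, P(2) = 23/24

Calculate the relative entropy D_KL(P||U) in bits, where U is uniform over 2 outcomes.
0.7501 bits

U(i) = 1/2 for all i

D_KL(P||U) = Σ P(x) log₂(P(x) / (1/2))
           = Σ P(x) log₂(P(x)) + log₂(2)
           = log₂(2) - H(P)

H(P) = -Σ P(x) log₂(P(x)):
  -P(1)·log₂(P(1)) = -(1/24)·log₂(1/24) = 0.19104
  -P(2)·log₂(P(2)) = -(23/24)·log₂(23/24) = 0.05884
H(P) = 0.19104 + 0.05884 = 0.24988 bits

log₂(2) = 1.00000 bits

D_KL(P||U) = 1.00000 - 0.24988 = 0.75012 ≈ 0.7501 bits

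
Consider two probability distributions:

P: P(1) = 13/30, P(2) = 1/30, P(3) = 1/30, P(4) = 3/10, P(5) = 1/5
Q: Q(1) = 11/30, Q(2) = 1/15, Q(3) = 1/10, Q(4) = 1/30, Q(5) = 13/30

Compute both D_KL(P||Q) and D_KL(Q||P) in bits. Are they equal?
D_KL(P||Q) = 0.7462 bits, D_KL(Q||P) = 0.5145 bits. No, they are not equal.

D_KL(P||Q) = Σ P(x) log₂(P(x)/Q(x))

Computing term by term:
  P(1)·log₂(P(1)/Q(1)) = (13/30)·log₂((13/30)/(11/30)) = 0.10444
  P(2)·log₂(P(2)/Q(2)) = (1/30)·log₂((1/30)/(1/15)) = -0.03333
  P(3)·log₂(P(3)/Q(3)) = (1/30)·log₂((1/30)/(1/10)) = -0.05283
  P(4)·log₂(P(4)/Q(4)) = (3/10)·log₂((3/10)/(1/30)) = 0.95098
  P(5)·log₂(P(5)/Q(5)) = (1/5)·log₂((1/5)/(13/30)) = -0.22310

D_KL(P||Q) = 0.10444 - 0.03333 - 0.05283 + 0.95098 - 0.22310 = 0.74616 ≈ 0.7462 bits

D_KL(Q||P) = Σ Q(x) log₂(Q(x)/P(x))

Computing term by term:
  Q(1)·log₂(Q(1)/P(1)) = (11/30)·log₂((11/30)/(13/30)) = -0.08837
  Q(2)·log₂(Q(2)/P(2)) = (1/15)·log₂((1/15)/(1/30)) = 0.06667
  Q(3)·log₂(Q(3)/P(3)) = (1/10)·log₂((1/10)/(1/30)) = 0.15850
  Q(4)·log₂(Q(4)/P(4)) = (1/30)·log₂((1/30)/(3/10)) = -0.10566
  Q(5)·log₂(Q(5)/P(5)) = (13/30)·log₂((13/30)/(1/5)) = 0.48337

D_KL(Q||P) = -0.08837 + 0.06667 + 0.15850 - 0.10566 + 0.48337 = 0.51451 ≈ 0.5145 bits

These are NOT equal (difference: 0.2317 bits). KL divergence is asymmetric: D_KL(P||Q) ≠ D_KL(Q||P) in general.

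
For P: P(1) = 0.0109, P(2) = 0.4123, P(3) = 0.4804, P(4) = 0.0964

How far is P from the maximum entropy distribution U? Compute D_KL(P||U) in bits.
0.5685 bits

U(i) = 1/4 for all i

D_KL(P||U) = Σ P(x) log₂(P(x) / (1/4))
           = Σ P(x) log₂(P(x)) + log₂(4)
           = log₂(4) - H(P)

H(P) = -Σ P(x) log₂(P(x)):
  -P(1)·log₂(P(1)) = -(0.0109)·log₂(0.0109) = 0.07106
  -P(2)·log₂(P(2)) = -(0.4123)·log₂(0.4123) = 0.52702
  -P(3)·log₂(P(3)) = -(0.4804)·log₂(0.4804) = 0.50812
  -P(4)·log₂(P(4)) = -(0.0964)·log₂(0.0964) = 0.32533
H(P) = 0.07106 + 0.52702 + 0.50812 + 0.32533 = 1.43153 bits

log₂(4) = 2.00000 bits

D_KL(P||U) = 2.00000 - 1.43153 = 0.56847 ≈ 0.5685 bits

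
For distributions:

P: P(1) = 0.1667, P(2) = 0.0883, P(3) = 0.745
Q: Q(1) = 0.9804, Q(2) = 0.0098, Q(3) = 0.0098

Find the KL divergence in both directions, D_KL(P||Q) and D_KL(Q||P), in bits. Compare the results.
D_KL(P||Q) = 4.5089 bits, D_KL(Q||P) = 2.4137 bits. D_KL(P||Q) is larger than D_KL(Q||P) by 2.0952 bits; the two directions differ.

D_KL(P||Q) = Σ P(x) log₂(P(x)/Q(x))

Computing term by term:
  P(1)·log₂(P(1)/Q(1)) = 0.1667·log₂(0.1667/0.9804) = -0.42610
  P(2)·log₂(P(2)/Q(2)) = 0.0883·log₂(0.0883/0.0098) = 0.28005
  P(3)·log₂(P(3)/Q(3)) = 0.745·log₂(0.745/0.0098) = 4.65499

D_KL(P||Q) = -0.42610 + 0.28005 + 4.65499 = 4.50894 ≈ 4.5089 bits

D_KL(Q||P) = Σ Q(x) log₂(Q(x)/P(x))

Computing term by term:
  Q(1)·log₂(Q(1)/P(1)) = 0.9804·log₂(0.9804/0.1667) = 2.50602
  Q(2)·log₂(Q(2)/P(2)) = 0.0098·log₂(0.0098/0.0883) = -0.03108
  Q(3)·log₂(Q(3)/P(3)) = 0.0098·log₂(0.0098/0.745) = -0.06123

D_KL(Q||P) = 2.50602 - 0.03108 - 0.06123 = 2.41371 ≈ 2.4137 bits

These are NOT equal (difference: 2.0952 bits). KL divergence is asymmetric: D_KL(P||Q) ≠ D_KL(Q||P) in general.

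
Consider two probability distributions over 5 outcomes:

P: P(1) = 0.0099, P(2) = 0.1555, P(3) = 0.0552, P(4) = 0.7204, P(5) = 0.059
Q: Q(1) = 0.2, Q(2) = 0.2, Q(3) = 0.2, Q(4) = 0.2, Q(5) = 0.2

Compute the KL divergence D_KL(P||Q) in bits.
1.0261 bits

D_KL(P||Q) = Σ P(x) log₂(P(x)/Q(x))

Computing term by term:
  P(1)·log₂(P(1)/Q(1)) = 0.0099·log₂(0.0099/0.2) = -0.04293
  P(2)·log₂(P(2)/Q(2)) = 0.1555·log₂(0.1555/0.2) = -0.05646
  P(3)·log₂(P(3)/Q(3)) = 0.0552·log₂(0.0552/0.2) = -0.10252
  P(4)·log₂(P(4)/Q(4)) = 0.7204·log₂(0.7204/0.2) = 1.33187
  P(5)·log₂(P(5)/Q(5)) = 0.059·log₂(0.059/0.2) = -0.10391

D_KL(P||Q) = -0.04293 - 0.05646 - 0.10252 + 1.33187 - 0.10391 = 1.02605 ≈ 1.0261 bits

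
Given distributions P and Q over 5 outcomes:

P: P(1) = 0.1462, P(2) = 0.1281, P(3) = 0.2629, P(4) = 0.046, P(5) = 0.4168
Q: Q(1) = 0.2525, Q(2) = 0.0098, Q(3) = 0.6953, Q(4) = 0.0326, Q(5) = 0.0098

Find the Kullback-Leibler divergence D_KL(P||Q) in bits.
2.2688 bits

D_KL(P||Q) = Σ P(x) log₂(P(x)/Q(x))

Computing term by term:
  P(1)·log₂(P(1)/Q(1)) = 0.1462·log₂(0.1462/0.2525) = -0.11526
  P(2)·log₂(P(2)/Q(2)) = 0.1281·log₂(0.1281/0.0098) = 0.47504
  P(3)·log₂(P(3)/Q(3)) = 0.2629·log₂(0.2629/0.6953) = -0.36888
  P(4)·log₂(P(4)/Q(4)) = 0.046·log₂(0.046/0.0326) = 0.02285
  P(5)·log₂(P(5)/Q(5)) = 0.4168·log₂(0.4168/0.0098) = 2.25507

D_KL(P||Q) = -0.11526 + 0.47504 - 0.36888 + 0.02285 + 2.25507 = 2.26882 ≈ 2.2688 bits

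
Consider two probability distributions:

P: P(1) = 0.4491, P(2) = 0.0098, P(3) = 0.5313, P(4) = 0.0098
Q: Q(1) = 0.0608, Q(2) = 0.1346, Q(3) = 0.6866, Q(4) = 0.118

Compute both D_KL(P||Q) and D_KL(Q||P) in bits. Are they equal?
D_KL(P||Q) = 1.0268 bits, D_KL(Q||P) = 1.0110 bits. No, they are not equal.

D_KL(P||Q) = Σ P(x) log₂(P(x)/Q(x))

Computing term by term:
  P(1)·log₂(P(1)/Q(1)) = 0.4491·log₂(0.4491/0.0608) = 1.29561
  P(2)·log₂(P(2)/Q(2)) = 0.0098·log₂(0.0098/0.1346) = -0.03704
  P(3)·log₂(P(3)/Q(3)) = 0.5313·log₂(0.5313/0.6866) = -0.19655
  P(4)·log₂(P(4)/Q(4)) = 0.0098·log₂(0.0098/0.118) = -0.03518

D_KL(P||Q) = 1.29561 - 0.03704 - 0.19655 - 0.03518 = 1.02684 ≈ 1.0268 bits

D_KL(Q||P) = Σ Q(x) log₂(Q(x)/P(x))

Computing term by term:
  Q(1)·log₂(Q(1)/P(1)) = 0.0608·log₂(0.0608/0.4491) = -0.17540
  Q(2)·log₂(Q(2)/P(2)) = 0.1346·log₂(0.1346/0.0098) = 0.50875
  Q(3)·log₂(Q(3)/P(3)) = 0.6866·log₂(0.6866/0.5313) = 0.25400
  Q(4)·log₂(Q(4)/P(4)) = 0.118·log₂(0.118/0.0098) = 0.42360

D_KL(Q||P) = -0.17540 + 0.50875 + 0.25400 + 0.42360 = 1.01095 ≈ 1.0110 bits

These are NOT equal (difference: 0.0158 bits). KL divergence is asymmetric: D_KL(P||Q) ≠ D_KL(Q||P) in general.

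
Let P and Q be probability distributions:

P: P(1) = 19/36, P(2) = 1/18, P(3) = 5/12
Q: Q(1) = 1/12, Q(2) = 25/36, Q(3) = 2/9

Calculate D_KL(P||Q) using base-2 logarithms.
1.5809 bits

D_KL(P||Q) = Σ P(x) log₂(P(x)/Q(x))

Computing term by term:
  P(1)·log₂(P(1)/Q(1)) = (19/36)·log₂((19/36)/(1/12)) = 1.40545
  P(2)·log₂(P(2)/Q(2)) = (1/18)·log₂((1/18)/(25/36)) = -0.20244
  P(3)·log₂(P(3)/Q(3)) = (5/12)·log₂((5/12)/(2/9)) = 0.37787

D_KL(P||Q) = 1.40545 - 0.20244 + 0.37787 = 1.58088 ≈ 1.5809 bits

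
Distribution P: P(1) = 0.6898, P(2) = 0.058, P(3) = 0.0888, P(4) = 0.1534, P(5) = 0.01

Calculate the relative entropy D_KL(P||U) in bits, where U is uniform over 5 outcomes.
0.9226 bits

U(i) = 1/5 for all i

D_KL(P||U) = Σ P(x) log₂(P(x) / (1/5))
           = Σ P(x) log₂(P(x)) + log₂(5)
           = log₂(5) - H(P)

H(P) = -Σ P(x) log₂(P(x)):
  -P(1)·log₂(P(1)) = -(0.6898)·log₂(0.6898) = 0.36956
  -P(2)·log₂(P(2)) = -(0.058)·log₂(0.058) = 0.23825
  -P(3)·log₂(P(3)) = -(0.0888)·log₂(0.0888) = 0.31020
  -P(4)·log₂(P(4)) = -(0.1534)·log₂(0.1534) = 0.41489
  -P(5)·log₂(P(5)) = -(0.01)·log₂(0.01) = 0.06644
H(P) = 0.36956 + 0.23825 + 0.31020 + 0.41489 + 0.06644 = 1.39934 bits

log₂(5) = 2.32193 bits

D_KL(P||U) = 2.32193 - 1.39934 = 0.92259 ≈ 0.9226 bits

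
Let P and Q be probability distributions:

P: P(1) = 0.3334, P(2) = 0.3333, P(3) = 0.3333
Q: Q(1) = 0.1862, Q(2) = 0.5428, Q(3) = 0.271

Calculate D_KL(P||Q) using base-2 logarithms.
0.1452 bits

D_KL(P||Q) = Σ P(x) log₂(P(x)/Q(x))

Computing term by term:
  P(1)·log₂(P(1)/Q(1)) = 0.3334·log₂(0.3334/0.1862) = 0.28019
  P(2)·log₂(P(2)/Q(2)) = 0.3333·log₂(0.3333/0.5428) = -0.23451
  P(3)·log₂(P(3)/Q(3)) = 0.3333·log₂(0.3333/0.271) = 0.09950

D_KL(P||Q) = 0.28019 - 0.23451 + 0.09950 = 0.14518 ≈ 0.1452 bits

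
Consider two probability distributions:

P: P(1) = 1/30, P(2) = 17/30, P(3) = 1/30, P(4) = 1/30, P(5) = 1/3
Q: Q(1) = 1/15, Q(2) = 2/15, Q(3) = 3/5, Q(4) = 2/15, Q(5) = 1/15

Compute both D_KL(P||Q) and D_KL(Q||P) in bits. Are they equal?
D_KL(P||Q) = 1.7179 bits, D_KL(Q||P) = 2.4022 bits. No, they are not equal.

D_KL(P||Q) = Σ P(x) log₂(P(x)/Q(x))

Computing term by term:
  P(1)·log₂(P(1)/Q(1)) = (1/30)·log₂((1/30)/(1/15)) = -0.03333
  P(2)·log₂(P(2)/Q(2)) = (17/30)·log₂((17/30)/(2/15)) = 1.18290
  P(3)·log₂(P(3)/Q(3)) = (1/30)·log₂((1/30)/(3/5)) = -0.13900
  P(4)·log₂(P(4)/Q(4)) = (1/30)·log₂((1/30)/(2/15)) = -0.06667
  P(5)·log₂(P(5)/Q(5)) = (1/3)·log₂((1/3)/(1/15)) = 0.77398

D_KL(P||Q) = -0.03333 + 1.18290 - 0.13900 - 0.06667 + 0.77398 = 1.71788 ≈ 1.7179 bits

D_KL(Q||P) = Σ Q(x) log₂(Q(x)/P(x))

Computing term by term:
  Q(1)·log₂(Q(1)/P(1)) = (1/15)·log₂((1/15)/(1/30)) = 0.06667
  Q(2)·log₂(Q(2)/P(2)) = (2/15)·log₂((2/15)/(17/30)) = -0.27833
  Q(3)·log₂(Q(3)/P(3)) = (3/5)·log₂((3/5)/(1/30)) = 2.50196
  Q(4)·log₂(Q(4)/P(4)) = (2/15)·log₂((2/15)/(1/30)) = 0.26667
  Q(5)·log₂(Q(5)/P(5)) = (1/15)·log₂((1/15)/(1/3)) = -0.15480

D_KL(Q||P) = 0.06667 - 0.27833 + 2.50196 + 0.26667 - 0.15480 = 2.40217 ≈ 2.4022 bits

These are NOT equal (difference: 0.6843 bits). KL divergence is asymmetric: D_KL(P||Q) ≠ D_KL(Q||P) in general.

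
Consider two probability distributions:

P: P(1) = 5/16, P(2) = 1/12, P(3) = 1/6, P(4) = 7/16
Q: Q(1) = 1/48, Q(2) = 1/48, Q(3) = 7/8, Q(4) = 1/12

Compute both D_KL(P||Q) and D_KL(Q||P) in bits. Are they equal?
D_KL(P||Q) = 2.0355 bits, D_KL(Q||P) = 1.7709 bits. No, they are not equal.

D_KL(P||Q) = Σ P(x) log₂(P(x)/Q(x))

Computing term by term:
  P(1)·log₂(P(1)/Q(1)) = (5/16)·log₂((5/16)/(1/48)) = 1.22090
  P(2)·log₂(P(2)/Q(2)) = (1/12)·log₂((1/12)/(1/48)) = 0.16667
  P(3)·log₂(P(3)/Q(3)) = (1/6)·log₂((1/6)/(7/8)) = -0.39872
  P(4)·log₂(P(4)/Q(4)) = (7/16)·log₂((7/16)/(1/12)) = 1.04664

D_KL(P||Q) = 1.22090 + 0.16667 - 0.39872 + 1.04664 = 2.03549 ≈ 2.0355 bits

D_KL(Q||P) = Σ Q(x) log₂(Q(x)/P(x))

Computing term by term:
  Q(1)·log₂(Q(1)/P(1)) = (1/48)·log₂((1/48)/(5/16)) = -0.08139
  Q(2)·log₂(Q(2)/P(2)) = (1/48)·log₂((1/48)/(1/12)) = -0.04167
  Q(3)·log₂(Q(3)/P(3)) = (7/8)·log₂((7/8)/(1/6)) = 2.09328
  Q(4)·log₂(Q(4)/P(4)) = (1/12)·log₂((1/12)/(7/16)) = -0.19936

D_KL(Q||P) = -0.08139 - 0.04167 + 2.09328 - 0.19936 = 1.77086 ≈ 1.7709 bits

These are NOT equal (difference: 0.2646 bits). KL divergence is asymmetric: D_KL(P||Q) ≠ D_KL(Q||P) in general.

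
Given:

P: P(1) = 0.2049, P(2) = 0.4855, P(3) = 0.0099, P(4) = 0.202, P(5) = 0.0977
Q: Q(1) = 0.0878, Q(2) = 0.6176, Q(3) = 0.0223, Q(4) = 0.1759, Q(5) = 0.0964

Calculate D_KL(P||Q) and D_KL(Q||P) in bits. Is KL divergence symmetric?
D_KL(P||Q) = 0.1126 bits, D_KL(Q||P) = 0.0962 bits. No, KL divergence is not symmetric.

D_KL(P||Q) = Σ P(x) log₂(P(x)/Q(x))

Computing term by term:
  P(1)·log₂(P(1)/Q(1)) = 0.2049·log₂(0.2049/0.0878) = 0.25052
  P(2)·log₂(P(2)/Q(2)) = 0.4855·log₂(0.4855/0.6176) = -0.16857
  P(3)·log₂(P(3)/Q(3)) = 0.0099·log₂(0.0099/0.0223) = -0.01160
  P(4)·log₂(P(4)/Q(4)) = 0.202·log₂(0.202/0.1759) = 0.04032
  P(5)·log₂(P(5)/Q(5)) = 0.0977·log₂(0.0977/0.0964) = 0.00189

D_KL(P||Q) = 0.25052 - 0.16857 - 0.01160 + 0.04032 + 0.00189 = 0.11256 ≈ 0.1126 bits

D_KL(Q||P) = Σ Q(x) log₂(Q(x)/P(x))

Computing term by term:
  Q(1)·log₂(Q(1)/P(1)) = 0.0878·log₂(0.0878/0.2049) = -0.10735
  Q(2)·log₂(Q(2)/P(2)) = 0.6176·log₂(0.6176/0.4855) = 0.21443
  Q(3)·log₂(Q(3)/P(3)) = 0.0223·log₂(0.0223/0.0099) = 0.02613
  Q(4)·log₂(Q(4)/P(4)) = 0.1759·log₂(0.1759/0.202) = -0.03511
  Q(5)·log₂(Q(5)/P(5)) = 0.0964·log₂(0.0964/0.0977) = -0.00186

D_KL(Q||P) = -0.10735 + 0.21443 + 0.02613 - 0.03511 - 0.00186 = 0.09624 ≈ 0.0962 bits

These are NOT equal (difference: 0.0164 bits). KL divergence is asymmetric: D_KL(P||Q) ≠ D_KL(Q||P) in general.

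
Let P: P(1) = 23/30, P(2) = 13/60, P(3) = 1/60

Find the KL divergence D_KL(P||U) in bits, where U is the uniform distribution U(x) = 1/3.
0.7146 bits

U(i) = 1/3 for all i

D_KL(P||U) = Σ P(x) log₂(P(x) / (1/3))
           = Σ P(x) log₂(P(x)) + log₂(3)
           = log₂(3) - H(P)

H(P) = -Σ P(x) log₂(P(x)):
  -P(1)·log₂(P(1)) = -(23/30)·log₂(23/30) = 0.29389
  -P(2)·log₂(P(2)) = -(13/60)·log₂(13/60) = 0.47806
  -P(3)·log₂(P(3)) = -(1/60)·log₂(1/60) = 0.09845
H(P) = 0.29389 + 0.47806 + 0.09845 = 0.87040 bits

log₂(3) = 1.58496 bits

D_KL(P||U) = 1.58496 - 0.87040 = 0.71456 ≈ 0.7146 bits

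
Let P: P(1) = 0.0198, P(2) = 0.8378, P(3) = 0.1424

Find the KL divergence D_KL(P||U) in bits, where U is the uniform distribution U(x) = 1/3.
0.8586 bits

U(i) = 1/3 for all i

D_KL(P||U) = Σ P(x) log₂(P(x) / (1/3))
           = Σ P(x) log₂(P(x)) + log₂(3)
           = log₂(3) - H(P)

H(P) = -Σ P(x) log₂(P(x)):
  -P(1)·log₂(P(1)) = -(0.0198)·log₂(0.0198) = 0.11204
  -P(2)·log₂(P(2)) = -(0.8378)·log₂(0.8378) = 0.21391
  -P(3)·log₂(P(3)) = -(0.1424)·log₂(0.1424) = 0.40043
H(P) = 0.11204 + 0.21391 + 0.40043 = 0.72638 bits

log₂(3) = 1.58496 bits

D_KL(P||U) = 1.58496 - 0.72638 = 0.85858 ≈ 0.8586 bits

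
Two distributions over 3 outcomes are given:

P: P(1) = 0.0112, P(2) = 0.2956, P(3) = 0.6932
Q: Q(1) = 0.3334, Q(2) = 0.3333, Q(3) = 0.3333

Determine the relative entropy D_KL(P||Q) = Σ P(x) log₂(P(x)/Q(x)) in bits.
0.6263 bits

D_KL(P||Q) = Σ P(x) log₂(P(x)/Q(x))

Computing term by term:
  P(1)·log₂(P(1)/Q(1)) = 0.0112·log₂(0.0112/0.3334) = -0.05483
  P(2)·log₂(P(2)/Q(2)) = 0.2956·log₂(0.2956/0.3333) = -0.05119
  P(3)·log₂(P(3)/Q(3)) = 0.6932·log₂(0.6932/0.3333) = 0.73233

D_KL(P||Q) = -0.05483 - 0.05119 + 0.73233 = 0.62631 ≈ 0.6263 bits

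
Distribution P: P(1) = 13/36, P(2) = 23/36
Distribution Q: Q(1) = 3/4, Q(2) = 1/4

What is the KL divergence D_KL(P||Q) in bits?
0.4841 bits

D_KL(P||Q) = Σ P(x) log₂(P(x)/Q(x))

Computing term by term:
  P(1)·log₂(P(1)/Q(1)) = (13/36)·log₂((13/36)/(3/4)) = -0.38077
  P(2)·log₂(P(2)/Q(2)) = (23/36)·log₂((23/36)/(1/4)) = 0.86482

D_KL(P||Q) = -0.38077 + 0.86482 = 0.48405 ≈ 0.4841 bits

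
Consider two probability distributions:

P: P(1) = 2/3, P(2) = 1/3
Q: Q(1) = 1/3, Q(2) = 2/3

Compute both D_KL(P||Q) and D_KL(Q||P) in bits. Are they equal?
D_KL(P||Q) = 0.3333 bits, D_KL(Q||P) = 0.3333 bits. Yes, in this case they are equal (although KL divergence is not symmetric in general).

D_KL(P||Q) = Σ P(x) log₂(P(x)/Q(x))

Computing term by term:
  P(1)·log₂(P(1)/Q(1)) = (2/3)·log₂((2/3)/(1/3)) = 0.66667
  P(2)·log₂(P(2)/Q(2)) = (1/3)·log₂((1/3)/(2/3)) = -0.33333

D_KL(P||Q) = 0.66667 - 0.33333 = 0.33334 ≈ 0.3333 bits

D_KL(Q||P) = Σ Q(x) log₂(Q(x)/P(x))

Computing term by term:
  Q(1)·log₂(Q(1)/P(1)) = (1/3)·log₂((1/3)/(2/3)) = -0.33333
  Q(2)·log₂(Q(2)/P(2)) = (2/3)·log₂((2/3)/(1/3)) = 0.66667

D_KL(Q||P) = -0.33333 + 0.66667 = 0.33334 ≈ 0.3333 bits

These ARE equal here. Q is P with outcomes relabeled (Q(1) = P(2), Q(2) = P(1)) by a relabeling that is its own inverse, so the two sums contain exactly the same terms in a different order. This is a special case — KL divergence is not symmetric in general: D_KL(P||Q) ≠ D_KL(Q||P) for most P, Q.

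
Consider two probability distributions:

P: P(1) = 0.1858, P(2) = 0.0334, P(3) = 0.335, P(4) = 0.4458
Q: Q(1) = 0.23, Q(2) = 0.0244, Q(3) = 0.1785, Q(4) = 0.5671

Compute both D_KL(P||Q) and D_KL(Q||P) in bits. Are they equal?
D_KL(P||Q) = 0.1074 bits, D_KL(Q||P) = 0.0945 bits. No, they are not equal.

D_KL(P||Q) = Σ P(x) log₂(P(x)/Q(x))

Computing term by term:
  P(1)·log₂(P(1)/Q(1)) = 0.1858·log₂(0.1858/0.23) = -0.05720
  P(2)·log₂(P(2)/Q(2)) = 0.0334·log₂(0.0334/0.0244) = 0.01513
  P(3)·log₂(P(3)/Q(3)) = 0.335·log₂(0.335/0.1785) = 0.30426
  P(4)·log₂(P(4)/Q(4)) = 0.4458·log₂(0.4458/0.5671) = -0.15478

D_KL(P||Q) = -0.05720 + 0.01513 + 0.30426 - 0.15478 = 0.10741 ≈ 0.1074 bits

D_KL(Q||P) = Σ Q(x) log₂(Q(x)/P(x))

Computing term by term:
  Q(1)·log₂(Q(1)/P(1)) = 0.23·log₂(0.23/0.1858) = 0.07081
  Q(2)·log₂(Q(2)/P(2)) = 0.0244·log₂(0.0244/0.0334) = -0.01105
  Q(3)·log₂(Q(3)/P(3)) = 0.1785·log₂(0.1785/0.335) = -0.16212
  Q(4)·log₂(Q(4)/P(4)) = 0.5671·log₂(0.5671/0.4458) = 0.19690

D_KL(Q||P) = 0.07081 - 0.01105 - 0.16212 + 0.19690 = 0.09454 ≈ 0.0945 bits

These are NOT equal (difference: 0.0129 bits). KL divergence is asymmetric: D_KL(P||Q) ≠ D_KL(Q||P) in general.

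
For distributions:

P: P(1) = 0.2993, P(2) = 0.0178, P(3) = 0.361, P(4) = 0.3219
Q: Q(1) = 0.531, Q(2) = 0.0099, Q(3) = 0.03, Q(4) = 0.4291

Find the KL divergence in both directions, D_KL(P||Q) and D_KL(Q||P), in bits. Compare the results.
D_KL(P||Q) = 0.9296 bits, D_KL(Q||P) = 0.5011 bits. D_KL(P||Q) is larger than D_KL(Q||P) by 0.4285 bits; the two directions differ.

D_KL(P||Q) = Σ P(x) log₂(P(x)/Q(x))

Computing term by term:
  P(1)·log₂(P(1)/Q(1)) = 0.2993·log₂(0.2993/0.531) = -0.24756
  P(2)·log₂(P(2)/Q(2)) = 0.0178·log₂(0.0178/0.0099) = 0.01507
  P(3)·log₂(P(3)/Q(3)) = 0.361·log₂(0.361/0.03) = 1.29562
  P(4)·log₂(P(4)/Q(4)) = 0.3219·log₂(0.3219/0.4291) = -0.13349

D_KL(P||Q) = -0.24756 + 0.01507 + 1.29562 - 0.13349 = 0.92964 ≈ 0.9296 bits

D_KL(Q||P) = Σ Q(x) log₂(Q(x)/P(x))

Computing term by term:
  Q(1)·log₂(Q(1)/P(1)) = 0.531·log₂(0.531/0.2993) = 0.43920
  Q(2)·log₂(Q(2)/P(2)) = 0.0099·log₂(0.0099/0.0178) = -0.00838
  Q(3)·log₂(Q(3)/P(3)) = 0.03·log₂(0.03/0.361) = -0.10767
  Q(4)·log₂(Q(4)/P(4)) = 0.4291·log₂(0.4291/0.3219) = 0.17795

D_KL(Q||P) = 0.43920 - 0.00838 - 0.10767 + 0.17795 = 0.50110 ≈ 0.5011 bits

These are NOT equal (difference: 0.4285 bits). KL divergence is asymmetric: D_KL(P||Q) ≠ D_KL(Q||P) in general.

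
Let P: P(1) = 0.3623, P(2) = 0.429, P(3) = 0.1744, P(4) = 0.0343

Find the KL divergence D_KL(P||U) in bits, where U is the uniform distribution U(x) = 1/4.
0.3392 bits

U(i) = 1/4 for all i

D_KL(P||U) = Σ P(x) log₂(P(x) / (1/4))
           = Σ P(x) log₂(P(x)) + log₂(4)
           = log₂(4) - H(P)

H(P) = -Σ P(x) log₂(P(x)):
  -P(1)·log₂(P(1)) = -(0.3623)·log₂(0.3623) = 0.53068
  -P(2)·log₂(P(2)) = -(0.429)·log₂(0.429) = 0.52379
  -P(3)·log₂(P(3)) = -(0.1744)·log₂(0.1744) = 0.43941
  -P(4)·log₂(P(4)) = -(0.0343)·log₂(0.0343) = 0.16689
H(P) = 0.53068 + 0.52379 + 0.43941 + 0.16689 = 1.66077 bits

log₂(4) = 2.00000 bits

D_KL(P||U) = 2.00000 - 1.66077 = 0.33923 ≈ 0.3392 bits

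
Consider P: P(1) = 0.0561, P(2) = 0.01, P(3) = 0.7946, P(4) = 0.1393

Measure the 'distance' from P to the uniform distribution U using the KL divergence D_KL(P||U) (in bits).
1.0407 bits

U(i) = 1/4 for all i

D_KL(P||U) = Σ P(x) log₂(P(x) / (1/4))
           = Σ P(x) log₂(P(x)) + log₂(4)
           = log₂(4) - H(P)

H(P) = -Σ P(x) log₂(P(x)):
  -P(1)·log₂(P(1)) = -(0.0561)·log₂(0.0561) = 0.23314
  -P(2)·log₂(P(2)) = -(0.01)·log₂(0.01) = 0.06644
  -P(3)·log₂(P(3)) = -(0.7946)·log₂(0.7946) = 0.26357
  -P(4)·log₂(P(4)) = -(0.1393)·log₂(0.1393) = 0.39613
H(P) = 0.23314 + 0.06644 + 0.26357 + 0.39613 = 0.95928 bits

log₂(4) = 2.00000 bits

D_KL(P||U) = 2.00000 - 0.95928 = 1.04072 ≈ 1.0407 bits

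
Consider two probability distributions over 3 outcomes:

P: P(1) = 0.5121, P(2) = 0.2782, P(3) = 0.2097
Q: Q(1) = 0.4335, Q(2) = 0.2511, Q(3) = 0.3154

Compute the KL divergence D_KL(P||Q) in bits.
0.0408 bits

D_KL(P||Q) = Σ P(x) log₂(P(x)/Q(x))

Computing term by term:
  P(1)·log₂(P(1)/Q(1)) = 0.5121·log₂(0.5121/0.4335) = 0.12311
  P(2)·log₂(P(2)/Q(2)) = 0.2782·log₂(0.2782/0.2511) = 0.04113
  P(3)·log₂(P(3)/Q(3)) = 0.2097·log₂(0.2097/0.3154) = -0.12348

D_KL(P||Q) = 0.12311 + 0.04113 - 0.12348 = 0.04076 ≈ 0.0408 bits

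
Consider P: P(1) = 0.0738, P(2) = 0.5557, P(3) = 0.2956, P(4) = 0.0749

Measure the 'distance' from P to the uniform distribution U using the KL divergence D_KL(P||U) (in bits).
0.4517 bits

U(i) = 1/4 for all i

D_KL(P||U) = Σ P(x) log₂(P(x) / (1/4))
           = Σ P(x) log₂(P(x)) + log₂(4)
           = log₂(4) - H(P)

H(P) = -Σ P(x) log₂(P(x)):
  -P(1)·log₂(P(1)) = -(0.0738)·log₂(0.0738) = 0.27751
  -P(2)·log₂(P(2)) = -(0.5557)·log₂(0.5557) = 0.47102
  -P(3)·log₂(P(3)) = -(0.2956)·log₂(0.2956) = 0.51975
  -P(4)·log₂(P(4)) = -(0.0749)·log₂(0.0749) = 0.28004
H(P) = 0.27751 + 0.47102 + 0.51975 + 0.28004 = 1.54832 bits

log₂(4) = 2.00000 bits

D_KL(P||U) = 2.00000 - 1.54832 = 0.45168 ≈ 0.4517 bits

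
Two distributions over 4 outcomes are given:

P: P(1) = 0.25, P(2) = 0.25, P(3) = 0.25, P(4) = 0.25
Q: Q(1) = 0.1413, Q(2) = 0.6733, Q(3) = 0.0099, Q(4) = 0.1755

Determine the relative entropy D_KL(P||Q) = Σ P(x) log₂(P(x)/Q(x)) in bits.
1.1407 bits

D_KL(P||Q) = Σ P(x) log₂(P(x)/Q(x))

Computing term by term:
  P(1)·log₂(P(1)/Q(1)) = 0.25·log₂(0.25/0.1413) = 0.20579
  P(2)·log₂(P(2)/Q(2)) = 0.25·log₂(0.25/0.6733) = -0.35733
  P(3)·log₂(P(3)/Q(3)) = 0.25·log₂(0.25/0.0099) = 1.16459
  P(4)·log₂(P(4)/Q(4)) = 0.25·log₂(0.25/0.1755) = 0.12761

D_KL(P||Q) = 0.20579 - 0.35733 + 1.16459 + 0.12761 = 1.14066 ≈ 1.1407 bits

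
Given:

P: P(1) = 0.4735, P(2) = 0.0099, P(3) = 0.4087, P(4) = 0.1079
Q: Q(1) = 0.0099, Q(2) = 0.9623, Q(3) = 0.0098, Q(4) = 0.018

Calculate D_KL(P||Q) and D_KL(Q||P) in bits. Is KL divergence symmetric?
D_KL(P||Q) = 5.0551 bits, D_KL(Q||P) = 6.1995 bits. No, KL divergence is not symmetric.

D_KL(P||Q) = Σ P(x) log₂(P(x)/Q(x))

Computing term by term:
  P(1)·log₂(P(1)/Q(1)) = 0.4735·log₂(0.4735/0.0099) = 2.64203
  P(2)·log₂(P(2)/Q(2)) = 0.0099·log₂(0.0099/0.9623) = -0.06537
  P(3)·log₂(P(3)/Q(3)) = 0.4087·log₂(0.4087/0.0098) = 2.19967
  P(4)·log₂(P(4)/Q(4)) = 0.1079·log₂(0.1079/0.018) = 0.27877

D_KL(P||Q) = 2.64203 - 0.06537 + 2.19967 + 0.27877 = 5.05510 ≈ 5.0551 bits

D_KL(Q||P) = Σ Q(x) log₂(Q(x)/P(x))

Computing term by term:
  Q(1)·log₂(Q(1)/P(1)) = 0.0099·log₂(0.0099/0.4735) = -0.05524
  Q(2)·log₂(Q(2)/P(2)) = 0.9623·log₂(0.9623/0.0099) = 6.35398
  Q(3)·log₂(Q(3)/P(3)) = 0.0098·log₂(0.0098/0.4087) = -0.05274
  Q(4)·log₂(Q(4)/P(4)) = 0.018·log₂(0.018/0.1079) = -0.04651

D_KL(Q||P) = -0.05524 + 6.35398 - 0.05274 - 0.04651 = 6.19949 ≈ 6.1995 bits

These are NOT equal (difference: 1.1444 bits). KL divergence is asymmetric: D_KL(P||Q) ≠ D_KL(Q||P) in general.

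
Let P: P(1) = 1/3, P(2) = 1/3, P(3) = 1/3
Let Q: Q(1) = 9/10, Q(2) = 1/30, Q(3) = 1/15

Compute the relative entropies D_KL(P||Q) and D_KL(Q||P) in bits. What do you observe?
D_KL(P||Q) = 1.4036 bits, D_KL(Q||P) = 1.0241 bits. The two directions give different values (D_KL(P||Q) exceeds D_KL(Q||P) by 0.3795 bits): KL divergence is asymmetric.

D_KL(P||Q) = Σ P(x) log₂(P(x)/Q(x))

Computing term by term:
  P(1)·log₂(P(1)/Q(1)) = (1/3)·log₂((1/3)/(9/10)) = -0.47765
  P(2)·log₂(P(2)/Q(2)) = (1/3)·log₂((1/3)/(1/30)) = 1.10731
  P(3)·log₂(P(3)/Q(3)) = (1/3)·log₂((1/3)/(1/15)) = 0.77398

D_KL(P||Q) = -0.47765 + 1.10731 + 0.77398 = 1.40364 ≈ 1.4036 bits

D_KL(Q||P) = Σ Q(x) log₂(Q(x)/P(x))

Computing term by term:
  Q(1)·log₂(Q(1)/P(1)) = (9/10)·log₂((9/10)/(1/3)) = 1.28966
  Q(2)·log₂(Q(2)/P(2)) = (1/30)·log₂((1/30)/(1/3)) = -0.11073
  Q(3)·log₂(Q(3)/P(3)) = (1/15)·log₂((1/15)/(1/3)) = -0.15480

D_KL(Q||P) = 1.28966 - 0.11073 - 0.15480 = 1.02413 ≈ 1.0241 bits

These are NOT equal (difference: 0.3795 bits). KL divergence is asymmetric: D_KL(P||Q) ≠ D_KL(Q||P) in general.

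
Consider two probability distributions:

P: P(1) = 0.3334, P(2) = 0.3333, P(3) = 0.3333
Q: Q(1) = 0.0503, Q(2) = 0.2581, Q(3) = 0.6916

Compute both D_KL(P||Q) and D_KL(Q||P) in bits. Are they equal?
D_KL(P||Q) = 0.6817 bits, D_KL(Q||P) = 0.4959 bits. No, they are not equal.

D_KL(P||Q) = Σ P(x) log₂(P(x)/Q(x))

Computing term by term:
  P(1)·log₂(P(1)/Q(1)) = 0.3334·log₂(0.3334/0.0503) = 0.90972
  P(2)·log₂(P(2)/Q(2)) = 0.3333·log₂(0.3333/0.2581) = 0.12295
  P(3)·log₂(P(3)/Q(3)) = 0.3333·log₂(0.3333/0.6916) = -0.35100

D_KL(P||Q) = 0.90972 + 0.12295 - 0.35100 = 0.68167 ≈ 0.6817 bits

D_KL(Q||P) = Σ Q(x) log₂(Q(x)/P(x))

Computing term by term:
  Q(1)·log₂(Q(1)/P(1)) = 0.0503·log₂(0.0503/0.3334) = -0.13725
  Q(2)·log₂(Q(2)/P(2)) = 0.2581·log₂(0.2581/0.3333) = -0.09521
  Q(3)·log₂(Q(3)/P(3)) = 0.6916·log₂(0.6916/0.3333) = 0.72834

D_KL(Q||P) = -0.13725 - 0.09521 + 0.72834 = 0.49588 ≈ 0.4959 bits

These are NOT equal (difference: 0.1858 bits). KL divergence is asymmetric: D_KL(P||Q) ≠ D_KL(Q||P) in general.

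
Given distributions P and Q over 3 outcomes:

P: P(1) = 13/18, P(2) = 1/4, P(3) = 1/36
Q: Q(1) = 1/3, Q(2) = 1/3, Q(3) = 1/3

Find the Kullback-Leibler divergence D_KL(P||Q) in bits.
0.6023 bits

D_KL(P||Q) = Σ P(x) log₂(P(x)/Q(x))

Computing term by term:
  P(1)·log₂(P(1)/Q(1)) = (13/18)·log₂((13/18)/(1/3)) = 0.80562
  P(2)·log₂(P(2)/Q(2)) = (1/4)·log₂((1/4)/(1/3)) = -0.10376
  P(3)·log₂(P(3)/Q(3)) = (1/36)·log₂((1/36)/(1/3)) = -0.09958

D_KL(P||Q) = 0.80562 - 0.10376 - 0.09958 = 0.60228 ≈ 0.6023 bits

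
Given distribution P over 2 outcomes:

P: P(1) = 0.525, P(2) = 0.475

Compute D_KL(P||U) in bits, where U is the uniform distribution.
0.0018 bits

U(i) = 1/2 for all i

D_KL(P||U) = Σ P(x) log₂(P(x) / (1/2))
           = Σ P(x) log₂(P(x)) + log₂(2)
           = log₂(2) - H(P)

H(P) = -Σ P(x) log₂(P(x)):
  -P(1)·log₂(P(1)) = -(0.525)·log₂(0.525) = 0.48805
  -P(2)·log₂(P(2)) = -(0.475)·log₂(0.475) = 0.51015
H(P) = 0.48805 + 0.51015 = 0.99820 bits

log₂(2) = 1.00000 bits

D_KL(P||U) = 1.00000 - 0.99820 = 0.00180 ≈ 0.0018 bits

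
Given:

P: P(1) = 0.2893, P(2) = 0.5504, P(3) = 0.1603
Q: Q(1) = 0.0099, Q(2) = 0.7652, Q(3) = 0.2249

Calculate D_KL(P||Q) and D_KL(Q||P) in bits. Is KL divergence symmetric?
D_KL(P||Q) = 1.0687 bits, D_KL(Q||P) = 0.4254 bits. No, KL divergence is not symmetric.

D_KL(P||Q) = Σ P(x) log₂(P(x)/Q(x))

Computing term by term:
  P(1)·log₂(P(1)/Q(1)) = 0.2893·log₂(0.2893/0.0099) = 1.40860
  P(2)·log₂(P(2)/Q(2)) = 0.5504·log₂(0.5504/0.7652) = -0.26164
  P(3)·log₂(P(3)/Q(3)) = 0.1603·log₂(0.1603/0.2249) = -0.07831

D_KL(P||Q) = 1.40860 - 0.26164 - 0.07831 = 1.06865 ≈ 1.0687 bits

D_KL(Q||P) = Σ Q(x) log₂(Q(x)/P(x))

Computing term by term:
  Q(1)·log₂(Q(1)/P(1)) = 0.0099·log₂(0.0099/0.2893) = -0.04820
  Q(2)·log₂(Q(2)/P(2)) = 0.7652·log₂(0.7652/0.5504) = 0.36374
  Q(3)·log₂(Q(3)/P(3)) = 0.2249·log₂(0.2249/0.1603) = 0.10987

D_KL(Q||P) = -0.04820 + 0.36374 + 0.10987 = 0.42541 ≈ 0.4254 bits

These are NOT equal (difference: 0.6433 bits). KL divergence is asymmetric: D_KL(P||Q) ≠ D_KL(Q||P) in general.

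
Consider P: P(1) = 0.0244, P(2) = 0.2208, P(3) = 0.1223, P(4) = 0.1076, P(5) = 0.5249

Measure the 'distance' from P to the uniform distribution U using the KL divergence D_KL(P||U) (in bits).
0.5051 bits

U(i) = 1/5 for all i

D_KL(P||U) = Σ P(x) log₂(P(x) / (1/5))
           = Σ P(x) log₂(P(x)) + log₂(5)
           = log₂(5) - H(P)

H(P) = -Σ P(x) log₂(P(x)):
  -P(1)·log₂(P(1)) = -(0.0244)·log₂(0.0244) = 0.13071
  -P(2)·log₂(P(2)) = -(0.2208)·log₂(0.2208) = 0.48116
  -P(3)·log₂(P(3)) = -(0.1223)·log₂(0.1223) = 0.37075
  -P(4)·log₂(P(4)) = -(0.1076)·log₂(0.1076) = 0.34607
  -P(5)·log₂(P(5)) = -(0.5249)·log₂(0.5249) = 0.48810
H(P) = 0.13071 + 0.48116 + 0.37075 + 0.34607 + 0.48810 = 1.81679 bits

log₂(5) = 2.32193 bits

D_KL(P||U) = 2.32193 - 1.81679 = 0.50514 ≈ 0.5051 bits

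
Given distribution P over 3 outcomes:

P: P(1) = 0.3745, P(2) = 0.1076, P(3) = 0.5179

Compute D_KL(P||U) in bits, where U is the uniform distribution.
0.2166 bits

U(i) = 1/3 for all i

D_KL(P||U) = Σ P(x) log₂(P(x) / (1/3))
           = Σ P(x) log₂(P(x)) + log₂(3)
           = log₂(3) - H(P)

H(P) = -Σ P(x) log₂(P(x)):
  -P(1)·log₂(P(1)) = -(0.3745)·log₂(0.3745) = 0.53065
  -P(2)·log₂(P(2)) = -(0.1076)·log₂(0.1076) = 0.34607
  -P(3)·log₂(P(3)) = -(0.5179)·log₂(0.5179) = 0.49162
H(P) = 0.53065 + 0.34607 + 0.49162 = 1.36834 bits

log₂(3) = 1.58496 bits

D_KL(P||U) = 1.58496 - 1.36834 = 0.21662 ≈ 0.2166 bits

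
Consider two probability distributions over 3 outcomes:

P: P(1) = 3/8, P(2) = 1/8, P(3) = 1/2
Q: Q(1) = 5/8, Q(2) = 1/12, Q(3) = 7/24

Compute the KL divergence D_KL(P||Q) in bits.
0.1856 bits

D_KL(P||Q) = Σ P(x) log₂(P(x)/Q(x))

Computing term by term:
  P(1)·log₂(P(1)/Q(1)) = (3/8)·log₂((3/8)/(5/8)) = -0.27636
  P(2)·log₂(P(2)/Q(2)) = (1/8)·log₂((1/8)/(1/12)) = 0.07312
  P(3)·log₂(P(3)/Q(3)) = (1/2)·log₂((1/2)/(7/24)) = 0.38880

D_KL(P||Q) = -0.27636 + 0.07312 + 0.38880 = 0.18556 ≈ 0.1856 bits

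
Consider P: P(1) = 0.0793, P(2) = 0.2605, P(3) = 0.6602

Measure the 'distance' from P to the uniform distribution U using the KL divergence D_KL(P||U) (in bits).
0.3940 bits

U(i) = 1/3 for all i

D_KL(P||U) = Σ P(x) log₂(P(x) / (1/3))
           = Σ P(x) log₂(P(x)) + log₂(3)
           = log₂(3) - H(P)

H(P) = -Σ P(x) log₂(P(x)):
  -P(1)·log₂(P(1)) = -(0.0793)·log₂(0.0793) = 0.28996
  -P(2)·log₂(P(2)) = -(0.2605)·log₂(0.2605) = 0.50554
  -P(3)·log₂(P(3)) = -(0.6602)·log₂(0.6602) = 0.39548
H(P) = 0.28996 + 0.50554 + 0.39548 = 1.19098 bits

log₂(3) = 1.58496 bits

D_KL(P||U) = 1.58496 - 1.19098 = 0.39398 ≈ 0.3940 bits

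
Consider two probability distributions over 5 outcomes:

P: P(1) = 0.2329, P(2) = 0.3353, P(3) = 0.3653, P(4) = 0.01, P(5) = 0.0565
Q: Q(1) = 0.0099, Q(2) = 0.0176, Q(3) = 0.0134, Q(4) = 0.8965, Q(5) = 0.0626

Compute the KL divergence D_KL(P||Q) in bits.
4.1556 bits

D_KL(P||Q) = Σ P(x) log₂(P(x)/Q(x))

Computing term by term:
  P(1)·log₂(P(1)/Q(1)) = 0.2329·log₂(0.2329/0.0099) = 1.06112
  P(2)·log₂(P(2)/Q(2)) = 0.3353·log₂(0.3353/0.0176) = 1.42563
  P(3)·log₂(P(3)/Q(3)) = 0.3653·log₂(0.3653/0.0134) = 1.74203
  P(4)·log₂(P(4)/Q(4)) = 0.01·log₂(0.01/0.8965) = -0.06486
  P(5)·log₂(P(5)/Q(5)) = 0.0565·log₂(0.0565/0.0626) = -0.00836

D_KL(P||Q) = 1.06112 + 1.42563 + 1.74203 - 0.06486 - 0.00836 = 4.15556 ≈ 4.1556 bits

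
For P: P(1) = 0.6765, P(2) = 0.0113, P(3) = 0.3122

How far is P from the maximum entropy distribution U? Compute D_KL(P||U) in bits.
0.6061 bits

U(i) = 1/3 for all i

D_KL(P||U) = Σ P(x) log₂(P(x) / (1/3))
           = Σ P(x) log₂(P(x)) + log₂(3)
           = log₂(3) - H(P)

H(P) = -Σ P(x) log₂(P(x)):
  -P(1)·log₂(P(1)) = -(0.6765)·log₂(0.6765) = 0.38144
  -P(2)·log₂(P(2)) = -(0.0113)·log₂(0.0113) = 0.07308
  -P(3)·log₂(P(3)) = -(0.3122)·log₂(0.3122) = 0.52433
H(P) = 0.38144 + 0.07308 + 0.52433 = 0.97885 bits

log₂(3) = 1.58496 bits

D_KL(P||U) = 1.58496 - 0.97885 = 0.60611 ≈ 0.6061 bits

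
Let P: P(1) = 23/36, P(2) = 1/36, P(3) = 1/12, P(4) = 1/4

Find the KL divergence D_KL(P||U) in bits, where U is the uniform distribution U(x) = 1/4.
0.6447 bits

U(i) = 1/4 for all i

D_KL(P||U) = Σ P(x) log₂(P(x) / (1/4))
           = Σ P(x) log₂(P(x)) + log₂(4)
           = log₂(4) - H(P)

H(P) = -Σ P(x) log₂(P(x)):
  -P(1)·log₂(P(1)) = -(23/36)·log₂(23/36) = 0.41295
  -P(2)·log₂(P(2)) = -(1/36)·log₂(1/36) = 0.14361
  -P(3)·log₂(P(3)) = -(1/12)·log₂(1/12) = 0.29875
  -P(4)·log₂(P(4)) = -(1/4)·log₂(1/4) = 0.50000
H(P) = 0.41295 + 0.14361 + 0.29875 + 0.50000 = 1.35531 bits

log₂(4) = 2.00000 bits

D_KL(P||U) = 2.00000 - 1.35531 = 0.64469 ≈ 0.6447 bits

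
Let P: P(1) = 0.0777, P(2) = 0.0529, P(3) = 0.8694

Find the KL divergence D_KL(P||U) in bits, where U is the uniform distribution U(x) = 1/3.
0.8987 bits

U(i) = 1/3 for all i

D_KL(P||U) = Σ P(x) log₂(P(x) / (1/3))
           = Σ P(x) log₂(P(x)) + log₂(3)
           = log₂(3) - H(P)

H(P) = -Σ P(x) log₂(P(x)):
  -P(1)·log₂(P(1)) = -(0.0777)·log₂(0.0777) = 0.28640
  -P(2)·log₂(P(2)) = -(0.0529)·log₂(0.0529) = 0.22433
  -P(3)·log₂(P(3)) = -(0.8694)·log₂(0.8694) = 0.17554
H(P) = 0.28640 + 0.22433 + 0.17554 = 0.68627 bits

log₂(3) = 1.58496 bits

D_KL(P||U) = 1.58496 - 0.68627 = 0.89869 ≈ 0.8987 bits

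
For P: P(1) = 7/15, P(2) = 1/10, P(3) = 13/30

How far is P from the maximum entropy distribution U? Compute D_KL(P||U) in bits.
0.2169 bits

U(i) = 1/3 for all i

D_KL(P||U) = Σ P(x) log₂(P(x) / (1/3))
           = Σ P(x) log₂(P(x)) + log₂(3)
           = log₂(3) - H(P)

H(P) = -Σ P(x) log₂(P(x)):
  -P(1)·log₂(P(1)) = -(7/15)·log₂(7/15) = 0.51312
  -P(2)·log₂(P(2)) = -(1/10)·log₂(1/10) = 0.33219
  -P(3)·log₂(P(3)) = -(13/30)·log₂(13/30) = 0.52280
H(P) = 0.51312 + 0.33219 + 0.52280 = 1.36811 bits

log₂(3) = 1.58496 bits

D_KL(P||U) = 1.58496 - 1.36811 = 0.21685 ≈ 0.2169 bits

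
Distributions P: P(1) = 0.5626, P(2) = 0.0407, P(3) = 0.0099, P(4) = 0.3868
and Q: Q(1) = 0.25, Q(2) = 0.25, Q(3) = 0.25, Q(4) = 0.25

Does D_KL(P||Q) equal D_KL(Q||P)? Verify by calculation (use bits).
D_KL(P||Q) = 0.7492 bits, D_KL(Q||P) = 1.3693 bits. No — D_KL(P||Q) ≠ D_KL(Q||P) for this pair.

D_KL(P||Q) = Σ P(x) log₂(P(x)/Q(x))

Computing term by term:
  P(1)·log₂(P(1)/Q(1)) = 0.5626·log₂(0.5626/0.25) = 0.65834
  P(2)·log₂(P(2)/Q(2)) = 0.0407·log₂(0.0407/0.25) = -0.10659
  P(3)·log₂(P(3)/Q(3)) = 0.0099·log₂(0.0099/0.25) = -0.04612
  P(4)·log₂(P(4)/Q(4)) = 0.3868·log₂(0.3868/0.25) = 0.24355

D_KL(P||Q) = 0.65834 - 0.10659 - 0.04612 + 0.24355 = 0.74918 ≈ 0.7492 bits

D_KL(Q||P) = Σ Q(x) log₂(Q(x)/P(x))

Computing term by term:
  Q(1)·log₂(Q(1)/P(1)) = 0.25·log₂(0.25/0.5626) = -0.29255
  Q(2)·log₂(Q(2)/P(2)) = 0.25·log₂(0.25/0.0407) = 0.65471
  Q(3)·log₂(Q(3)/P(3)) = 0.25·log₂(0.25/0.0099) = 1.16459
  Q(4)·log₂(Q(4)/P(4)) = 0.25·log₂(0.25/0.3868) = -0.15741

D_KL(Q||P) = -0.29255 + 0.65471 + 1.16459 - 0.15741 = 1.36934 ≈ 1.3693 bits

These are NOT equal (difference: 0.6201 bits). KL divergence is asymmetric: D_KL(P||Q) ≠ D_KL(Q||P) in general.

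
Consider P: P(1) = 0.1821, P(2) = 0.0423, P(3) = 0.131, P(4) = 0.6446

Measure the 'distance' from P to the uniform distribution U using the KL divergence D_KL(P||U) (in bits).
0.5670 bits

U(i) = 1/4 for all i

D_KL(P||U) = Σ P(x) log₂(P(x) / (1/4))
           = Σ P(x) log₂(P(x)) + log₂(4)
           = log₂(4) - H(P)

H(P) = -Σ P(x) log₂(P(x)):
  -P(1)·log₂(P(1)) = -(0.1821)·log₂(0.1821) = 0.44746
  -P(2)·log₂(P(2)) = -(0.0423)·log₂(0.0423) = 0.19302
  -P(3)·log₂(P(3)) = -(0.131)·log₂(0.131) = 0.38414
  -P(4)·log₂(P(4)) = -(0.6446)·log₂(0.6446) = 0.40837
H(P) = 0.44746 + 0.19302 + 0.38414 + 0.40837 = 1.43299 bits

log₂(4) = 2.00000 bits

D_KL(P||U) = 2.00000 - 1.43299 = 0.56701 ≈ 0.5670 bits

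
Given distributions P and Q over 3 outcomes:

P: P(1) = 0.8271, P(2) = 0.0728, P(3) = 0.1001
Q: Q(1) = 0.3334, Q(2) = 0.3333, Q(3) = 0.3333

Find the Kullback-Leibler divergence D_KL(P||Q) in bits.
0.7507 bits

D_KL(P||Q) = Σ P(x) log₂(P(x)/Q(x))

Computing term by term:
  P(1)·log₂(P(1)/Q(1)) = 0.8271·log₂(0.8271/0.3334) = 1.08417
  P(2)·log₂(P(2)/Q(2)) = 0.0728·log₂(0.0728/0.3333) = -0.15978
  P(3)·log₂(P(3)/Q(3)) = 0.1001·log₂(0.1001/0.3333) = -0.17371

D_KL(P||Q) = 1.08417 - 0.15978 - 0.17371 = 0.75068 ≈ 0.7507 bits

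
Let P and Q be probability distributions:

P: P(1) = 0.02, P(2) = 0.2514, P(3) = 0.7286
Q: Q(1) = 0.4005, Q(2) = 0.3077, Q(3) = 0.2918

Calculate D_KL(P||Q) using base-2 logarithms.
0.8021 bits

D_KL(P||Q) = Σ P(x) log₂(P(x)/Q(x))

Computing term by term:
  P(1)·log₂(P(1)/Q(1)) = 0.02·log₂(0.02/0.4005) = -0.08647
  P(2)·log₂(P(2)/Q(2)) = 0.2514·log₂(0.2514/0.3077) = -0.07329
  P(3)·log₂(P(3)/Q(3)) = 0.7286·log₂(0.7286/0.2918) = 0.96186

D_KL(P||Q) = -0.08647 - 0.07329 + 0.96186 = 0.80210 ≈ 0.8021 bits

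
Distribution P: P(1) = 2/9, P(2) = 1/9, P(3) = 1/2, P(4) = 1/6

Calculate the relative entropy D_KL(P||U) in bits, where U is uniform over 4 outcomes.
0.2348 bits

U(i) = 1/4 for all i

D_KL(P||U) = Σ P(x) log₂(P(x) / (1/4))
           = Σ P(x) log₂(P(x)) + log₂(4)
           = log₂(4) - H(P)

H(P) = -Σ P(x) log₂(P(x)):
  -P(1)·log₂(P(1)) = -(2/9)·log₂(2/9) = 0.48221
  -P(2)·log₂(P(2)) = -(1/9)·log₂(1/9) = 0.35221
  -P(3)·log₂(P(3)) = -(1/2)·log₂(1/2) = 0.50000
  -P(4)·log₂(P(4)) = -(1/6)·log₂(1/6) = 0.43083
H(P) = 0.48221 + 0.35221 + 0.50000 + 0.43083 = 1.76525 bits

log₂(4) = 2.00000 bits

D_KL(P||U) = 2.00000 - 1.76525 = 0.23475 ≈ 0.2348 bits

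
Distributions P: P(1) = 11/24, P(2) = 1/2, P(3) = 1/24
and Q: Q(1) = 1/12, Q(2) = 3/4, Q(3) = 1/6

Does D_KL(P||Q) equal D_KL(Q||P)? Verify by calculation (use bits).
D_KL(P||Q) = 0.7514 bits, D_KL(Q||P) = 0.5671 bits. No — D_KL(P||Q) ≠ D_KL(Q||P) for this pair.

D_KL(P||Q) = Σ P(x) log₂(P(x)/Q(x))

Computing term by term:
  P(1)·log₂(P(1)/Q(1)) = (11/24)·log₂((11/24)/(1/12)) = 1.12724
  P(2)·log₂(P(2)/Q(2)) = (1/2)·log₂((1/2)/(3/4)) = -0.29248
  P(3)·log₂(P(3)/Q(3)) = (1/24)·log₂((1/24)/(1/6)) = -0.08333

D_KL(P||Q) = 1.12724 - 0.29248 - 0.08333 = 0.75143 ≈ 0.7514 bits

D_KL(Q||P) = Σ Q(x) log₂(Q(x)/P(x))

Computing term by term:
  Q(1)·log₂(Q(1)/P(1)) = (1/12)·log₂((1/12)/(11/24)) = -0.20495
  Q(2)·log₂(Q(2)/P(2)) = (3/4)·log₂((3/4)/(1/2)) = 0.43872
  Q(3)·log₂(Q(3)/P(3)) = (1/6)·log₂((1/6)/(1/24)) = 0.33333

D_KL(Q||P) = -0.20495 + 0.43872 + 0.33333 = 0.56710 ≈ 0.5671 bits

These are NOT equal (difference: 0.1843 bits). KL divergence is asymmetric: D_KL(P||Q) ≠ D_KL(Q||P) in general.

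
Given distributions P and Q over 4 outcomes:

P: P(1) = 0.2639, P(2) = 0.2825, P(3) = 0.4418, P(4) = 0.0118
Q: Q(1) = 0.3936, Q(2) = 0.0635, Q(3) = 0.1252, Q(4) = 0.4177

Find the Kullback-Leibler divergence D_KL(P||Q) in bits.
1.1991 bits

D_KL(P||Q) = Σ P(x) log₂(P(x)/Q(x))

Computing term by term:
  P(1)·log₂(P(1)/Q(1)) = 0.2639·log₂(0.2639/0.3936) = -0.15220
  P(2)·log₂(P(2)/Q(2)) = 0.2825·log₂(0.2825/0.0635) = 0.60834
  P(3)·log₂(P(3)/Q(3)) = 0.4418·log₂(0.4418/0.1252) = 0.80370
  P(4)·log₂(P(4)/Q(4)) = 0.0118·log₂(0.0118/0.4177) = -0.06072

D_KL(P||Q) = -0.15220 + 0.60834 + 0.80370 - 0.06072 = 1.19912 ≈ 1.1991 bits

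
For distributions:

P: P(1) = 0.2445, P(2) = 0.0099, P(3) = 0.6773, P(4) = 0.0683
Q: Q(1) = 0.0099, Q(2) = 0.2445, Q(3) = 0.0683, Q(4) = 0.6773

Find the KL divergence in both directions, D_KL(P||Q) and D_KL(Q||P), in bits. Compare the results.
D_KL(P||Q) = 3.1010 bits, D_KL(Q||P) = 3.1010 bits. The two directions give exactly the same value for this pair.

D_KL(P||Q) = Σ P(x) log₂(P(x)/Q(x))

Computing term by term:
  P(1)·log₂(P(1)/Q(1)) = 0.2445·log₂(0.2445/0.0099) = 1.13112
  P(2)·log₂(P(2)/Q(2)) = 0.0099·log₂(0.0099/0.2445) = -0.04580
  P(3)·log₂(P(3)/Q(3)) = 0.6773·log₂(0.6773/0.0683) = 2.24175
  P(4)·log₂(P(4)/Q(4)) = 0.0683·log₂(0.0683/0.6773) = -0.22606

D_KL(P||Q) = 1.13112 - 0.04580 + 2.24175 - 0.22606 = 3.10101 ≈ 3.1010 bits

D_KL(Q||P) = Σ Q(x) log₂(Q(x)/P(x))

Computing term by term:
  Q(1)·log₂(Q(1)/P(1)) = 0.0099·log₂(0.0099/0.2445) = -0.04580
  Q(2)·log₂(Q(2)/P(2)) = 0.2445·log₂(0.2445/0.0099) = 1.13112
  Q(3)·log₂(Q(3)/P(3)) = 0.0683·log₂(0.0683/0.6773) = -0.22606
  Q(4)·log₂(Q(4)/P(4)) = 0.6773·log₂(0.6773/0.0683) = 2.24175

D_KL(Q||P) = -0.04580 + 1.13112 - 0.22606 + 2.24175 = 3.10101 ≈ 3.1010 bits

These ARE equal here. Q is P with outcomes relabeled (Q(1) = P(2), Q(2) = P(1), Q(3) = P(4), Q(4) = P(3)) by a relabeling that is its own inverse, so the two sums contain exactly the same terms in a different order. This is a special case — KL divergence is not symmetric in general: D_KL(P||Q) ≠ D_KL(Q||P) for most P, Q.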